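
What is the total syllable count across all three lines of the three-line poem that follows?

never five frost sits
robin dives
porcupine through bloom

Line 1: "never five frost sits": 2+1+1+1 = 5
Line 2: "robin dives": 2+1 = 3
Line 3: "porcupine through bloom": 3+1+1 = 5
Total: 5 + 3 + 5 = 13

13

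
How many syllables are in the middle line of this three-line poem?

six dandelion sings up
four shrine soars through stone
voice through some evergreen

The middle line: four(1) + shrine(1) + soars(1) + through(1) + stone(1) = 5

5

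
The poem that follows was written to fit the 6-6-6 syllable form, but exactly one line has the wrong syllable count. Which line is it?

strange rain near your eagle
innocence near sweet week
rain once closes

Line 1: "strange rain near your eagle": 1+1+1+1+2 = 6 ✓
Line 2: "innocence near sweet week": 3+1+1+1 = 6 ✓
Line 3: "rain once closes": 1+1+2 = 4 (expected 6)

The third line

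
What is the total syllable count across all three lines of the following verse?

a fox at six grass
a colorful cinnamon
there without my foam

Line 1: a(1) + fox(1) + at(1) + six(1) + grass(1) = 5
Line 2: a(1) + colorful(3) + cinnamon(3) = 7
Line 3: there(1) + without(2) + my(1) + foam(1) = 5
Total: 5 + 7 + 5 = 17

17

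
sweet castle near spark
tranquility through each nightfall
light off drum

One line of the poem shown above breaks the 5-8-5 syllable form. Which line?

Line 1: "sweet castle near spark": 1+2+1+1 = 5 ✓
Line 2: "tranquility through each nightfall": 4+1+1+2 = 8 ✓
Line 3: "light off drum": 1+1+1 = 3 (expected 5)

The third line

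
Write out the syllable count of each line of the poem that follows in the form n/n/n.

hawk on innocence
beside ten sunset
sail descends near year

Line 1: "hawk on innocence": 1+1+3 = 5
Line 2: "beside ten sunset": 2+1+2 = 5
Line 3: "sail descends near year": 1+2+1+1 = 5

5/5/5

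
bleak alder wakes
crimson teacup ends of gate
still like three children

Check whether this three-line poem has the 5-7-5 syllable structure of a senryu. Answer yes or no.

Line 1: "bleak alder wakes": 1+2+1 = 4 (expected 5)
Line 2: "crimson teacup ends of gate": 2+2+1+1+1 = 7 ✓
Line 3: "still like three children": 1+1+1+2 = 5 ✓

No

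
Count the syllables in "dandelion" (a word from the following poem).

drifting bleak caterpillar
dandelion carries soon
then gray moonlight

4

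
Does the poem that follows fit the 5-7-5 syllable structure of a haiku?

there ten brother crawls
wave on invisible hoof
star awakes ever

Line 1: "there ten brother crawls": 1+1+2+1 = 5 ✓
Line 2: "wave on invisible hoof": 1+1+4+1 = 7 ✓
Line 3: "star awakes ever": 1+2+2 = 5 ✓

Yes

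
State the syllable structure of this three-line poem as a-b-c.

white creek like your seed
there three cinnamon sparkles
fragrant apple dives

Line 1: white(1) + creek(1) + like(1) + your(1) + seed(1) = 5
Line 2: there(1) + three(1) + cinnamon(3) + sparkles(2) = 7
Line 3: fragrant(2) + apple(2) + dives(1) = 5

5-7-5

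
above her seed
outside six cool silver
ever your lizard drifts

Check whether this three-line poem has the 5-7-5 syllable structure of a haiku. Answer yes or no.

No

Line 1: "above her seed": 2+1+1 = 4 (expected 5)
Line 2: "outside six cool silver": 2+1+1+2 = 6 (expected 7)
Line 3: "ever your lizard drifts": 2+1+2+1 = 6 (expected 5)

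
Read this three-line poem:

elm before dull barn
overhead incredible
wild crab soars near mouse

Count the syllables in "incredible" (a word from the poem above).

"incredible" has 4 syllables.

4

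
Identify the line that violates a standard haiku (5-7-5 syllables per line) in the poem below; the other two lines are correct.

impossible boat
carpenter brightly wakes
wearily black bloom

Line 1: impossible (4), boat (1) → 5 ✓
Line 2: carpenter (3), brightly (2), wakes (1) → 6 (expected 7)
Line 3: wearily (3), black (1), bloom (1) → 5 ✓

Line 2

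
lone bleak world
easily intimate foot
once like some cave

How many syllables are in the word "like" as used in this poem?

"like" has 1 syllable.

1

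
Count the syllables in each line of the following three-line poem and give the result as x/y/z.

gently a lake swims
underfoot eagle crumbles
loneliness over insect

5/7/7

Line 1: "gently a lake swims": 2+1+1+1 = 5
Line 2: "underfoot eagle crumbles": 3+2+2 = 7
Line 3: "loneliness over insect": 3+2+2 = 7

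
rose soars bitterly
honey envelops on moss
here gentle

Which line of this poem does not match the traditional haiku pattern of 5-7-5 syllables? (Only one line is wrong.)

Line 1: rose(1) + soars(1) + bitterly(3) = 5 ✓
Line 2: honey(2) + envelops(3) + on(1) + moss(1) = 7 ✓
Line 3: here(1) + gentle(2) = 3 (expected 5)

Line 3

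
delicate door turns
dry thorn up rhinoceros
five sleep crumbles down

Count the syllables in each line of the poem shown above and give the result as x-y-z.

Line 1: delicate(3) + door(1) + turns(1) = 5
Line 2: dry(1) + thorn(1) + up(1) + rhinoceros(4) = 7
Line 3: five(1) + sleep(1) + crumbles(2) + down(1) = 5

5-7-5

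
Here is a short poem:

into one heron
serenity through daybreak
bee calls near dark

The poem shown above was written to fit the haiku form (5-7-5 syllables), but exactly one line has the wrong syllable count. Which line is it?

Line 1: "into one heron": 2+1+2 = 5 ✓
Line 2: "serenity through daybreak": 4+1+2 = 7 ✓
Line 3: "bee calls near dark": 1+1+1+1 = 4 (expected 5)

Line 3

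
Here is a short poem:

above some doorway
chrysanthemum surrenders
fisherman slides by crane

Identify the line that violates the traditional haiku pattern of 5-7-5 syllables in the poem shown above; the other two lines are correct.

Line 3

Line 1: above (2), some (1), doorway (2) → 5 ✓
Line 2: chrysanthemum (4), surrenders (3) → 7 ✓
Line 3: fisherman (3), slides (1), by (1), crane (1) → 6 (expected 5)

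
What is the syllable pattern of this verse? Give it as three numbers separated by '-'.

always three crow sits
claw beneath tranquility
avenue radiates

5-7-6

Line 1: always(2) + three(1) + crow(1) + sits(1) = 5
Line 2: claw(1) + beneath(2) + tranquility(4) = 7
Line 3: avenue(3) + radiates(3) = 6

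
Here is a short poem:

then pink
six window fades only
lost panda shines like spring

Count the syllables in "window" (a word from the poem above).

2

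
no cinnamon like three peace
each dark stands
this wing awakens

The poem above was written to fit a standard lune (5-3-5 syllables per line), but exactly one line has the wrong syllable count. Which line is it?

Line 1

Line 1: no (1), cinnamon (3), like (1), three (1), peace (1) → 7 (expected 5)
Line 2: each (1), dark (1), stands (1) → 3 ✓
Line 3: this (1), wing (1), awakens (3) → 5 ✓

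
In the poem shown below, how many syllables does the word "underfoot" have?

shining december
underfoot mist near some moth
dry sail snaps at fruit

3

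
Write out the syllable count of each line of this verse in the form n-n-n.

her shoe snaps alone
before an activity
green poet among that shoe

Line 1: "her shoe snaps alone": 1+1+1+2 = 5
Line 2: "before an activity": 2+1+4 = 7
Line 3: "green poet among that shoe": 1+2+2+1+1 = 7

5-7-7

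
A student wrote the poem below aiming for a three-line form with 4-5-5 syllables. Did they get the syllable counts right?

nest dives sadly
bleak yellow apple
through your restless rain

Line 1: "nest dives sadly": 1+1+2 = 4 ✓
Line 2: "bleak yellow apple": 1+2+2 = 5 ✓
Line 3: "through your restless rain": 1+1+2+1 = 5 ✓

Yes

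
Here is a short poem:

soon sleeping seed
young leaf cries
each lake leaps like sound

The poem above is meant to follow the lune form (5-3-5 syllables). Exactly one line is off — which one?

Line 1: soon(1) + sleeping(2) + seed(1) = 4 (expected 5)
Line 2: young(1) + leaf(1) + cries(1) = 3 ✓
Line 3: each(1) + lake(1) + leaps(1) + like(1) + sound(1) = 5 ✓

The first line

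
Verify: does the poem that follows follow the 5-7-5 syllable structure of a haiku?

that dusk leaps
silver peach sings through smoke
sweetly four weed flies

No

Line 1: that (1), dusk (1), leaps (1) → 3 (expected 5)
Line 2: silver (2), peach (1), sings (1), through (1), smoke (1) → 6 (expected 7)
Line 3: sweetly (2), four (1), weed (1), flies (1) → 5 ✓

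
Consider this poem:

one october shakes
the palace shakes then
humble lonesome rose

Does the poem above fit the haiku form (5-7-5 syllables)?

Line 1: "one october shakes": 1+3+1 = 5 ✓
Line 2: "the palace shakes then": 1+2+1+1 = 5 (expected 7)
Line 3: "humble lonesome rose": 2+2+1 = 5 ✓

No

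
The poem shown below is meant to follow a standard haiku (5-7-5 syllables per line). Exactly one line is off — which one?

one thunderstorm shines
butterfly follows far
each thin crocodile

Line 2

Line 1: "one thunderstorm shines": 1+3+1 = 5 ✓
Line 2: "butterfly follows far": 3+2+1 = 6 (expected 7)
Line 3: "each thin crocodile": 1+1+3 = 5 ✓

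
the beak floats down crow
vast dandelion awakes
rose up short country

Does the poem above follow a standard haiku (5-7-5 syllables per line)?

Line 1: "the beak floats down crow": 1+1+1+1+1 = 5 ✓
Line 2: "vast dandelion awakes": 1+4+2 = 7 ✓
Line 3: "rose up short country": 1+1+1+2 = 5 ✓

Yes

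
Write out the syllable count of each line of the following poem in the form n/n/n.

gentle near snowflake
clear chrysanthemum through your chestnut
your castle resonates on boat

5/9/8

Line 1: gentle (2), near (1), snowflake (2) → 5
Line 2: clear (1), chrysanthemum (4), through (1), your (1), chestnut (2) → 9
Line 3: your (1), castle (2), resonates (3), on (1), boat (1) → 8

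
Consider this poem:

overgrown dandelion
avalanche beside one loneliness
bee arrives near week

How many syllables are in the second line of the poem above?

The second line: avalanche (3), beside (2), one (1), loneliness (3) → 9

9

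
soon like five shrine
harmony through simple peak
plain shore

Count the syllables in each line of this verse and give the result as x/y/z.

Line 1: soon(1) + like(1) + five(1) + shrine(1) = 4
Line 2: harmony(3) + through(1) + simple(2) + peak(1) = 7
Line 3: plain(1) + shore(1) = 2

4/7/2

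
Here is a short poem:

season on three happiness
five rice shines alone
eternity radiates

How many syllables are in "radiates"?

3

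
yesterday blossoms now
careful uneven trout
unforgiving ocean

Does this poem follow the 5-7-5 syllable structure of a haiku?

No

Line 1: yesterday(3) + blossoms(2) + now(1) = 6 (expected 5)
Line 2: careful(2) + uneven(3) + trout(1) = 6 (expected 7)
Line 3: unforgiving(4) + ocean(2) = 6 (expected 5)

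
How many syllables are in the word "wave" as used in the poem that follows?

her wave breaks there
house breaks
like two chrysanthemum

1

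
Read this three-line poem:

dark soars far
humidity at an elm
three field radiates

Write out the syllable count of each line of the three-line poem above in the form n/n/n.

3/7/5

Line 1: dark (1), soars (1), far (1) → 3
Line 2: humidity (4), at (1), an (1), elm (1) → 7
Line 3: three (1), field (1), radiates (3) → 5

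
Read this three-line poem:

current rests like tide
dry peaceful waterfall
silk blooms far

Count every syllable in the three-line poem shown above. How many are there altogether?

Line 1: current(2) + rests(1) + like(1) + tide(1) = 5
Line 2: dry(1) + peaceful(2) + waterfall(3) = 6
Line 3: silk(1) + blooms(1) + far(1) = 3
Total: 5 + 6 + 3 = 14

14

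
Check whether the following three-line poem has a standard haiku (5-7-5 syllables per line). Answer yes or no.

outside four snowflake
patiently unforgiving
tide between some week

Yes

Line 1: outside (2), four (1), snowflake (2) → 5 ✓
Line 2: patiently (3), unforgiving (4) → 7 ✓
Line 3: tide (1), between (2), some (1), week (1) → 5 ✓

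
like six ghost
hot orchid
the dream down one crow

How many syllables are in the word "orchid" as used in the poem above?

2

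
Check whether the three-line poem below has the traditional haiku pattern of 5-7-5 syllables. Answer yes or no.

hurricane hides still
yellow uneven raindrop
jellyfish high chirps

Yes

Line 1: "hurricane hides still": 3+1+1 = 5 ✓
Line 2: "yellow uneven raindrop": 2+3+2 = 7 ✓
Line 3: "jellyfish high chirps": 3+1+1 = 5 ✓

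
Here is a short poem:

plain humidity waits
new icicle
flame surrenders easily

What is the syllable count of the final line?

The final line: "flame surrenders easily": 1+3+3 = 7

7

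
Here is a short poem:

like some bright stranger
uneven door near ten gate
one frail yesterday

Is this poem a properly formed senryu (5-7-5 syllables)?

Yes

Line 1: like (1), some (1), bright (1), stranger (2) → 5 ✓
Line 2: uneven (3), door (1), near (1), ten (1), gate (1) → 7 ✓
Line 3: one (1), frail (1), yesterday (3) → 5 ✓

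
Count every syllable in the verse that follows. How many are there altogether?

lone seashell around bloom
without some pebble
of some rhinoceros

Line 1: "lone seashell around bloom": 1+2+2+1 = 6
Line 2: "without some pebble": 2+1+2 = 5
Line 3: "of some rhinoceros": 1+1+4 = 6
Total: 6 + 5 + 6 = 17

17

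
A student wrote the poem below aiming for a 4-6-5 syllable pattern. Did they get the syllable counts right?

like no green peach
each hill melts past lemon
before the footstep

Yes

Line 1: "like no green peach": 1+1+1+1 = 4 ✓
Line 2: "each hill melts past lemon": 1+1+1+1+2 = 6 ✓
Line 3: "before the footstep": 2+1+2 = 5 ✓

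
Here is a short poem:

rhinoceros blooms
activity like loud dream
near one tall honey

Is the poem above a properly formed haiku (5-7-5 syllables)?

Yes

Line 1: rhinoceros (4), blooms (1) → 5 ✓
Line 2: activity (4), like (1), loud (1), dream (1) → 7 ✓
Line 3: near (1), one (1), tall (1), honey (2) → 5 ✓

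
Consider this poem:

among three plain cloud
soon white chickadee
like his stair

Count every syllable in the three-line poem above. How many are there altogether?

13

Line 1: among (2), three (1), plain (1), cloud (1) → 5
Line 2: soon (1), white (1), chickadee (3) → 5
Line 3: like (1), his (1), stair (1) → 3
Total: 5 + 5 + 3 = 13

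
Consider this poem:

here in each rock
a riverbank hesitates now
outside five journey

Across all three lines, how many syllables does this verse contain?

Line 1: "here in each rock": 1+1+1+1 = 4
Line 2: "a riverbank hesitates now": 1+3+3+1 = 8
Line 3: "outside five journey": 2+1+2 = 5
Total: 4 + 8 + 5 = 17

17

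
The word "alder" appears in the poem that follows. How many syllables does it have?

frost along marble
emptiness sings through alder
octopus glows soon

2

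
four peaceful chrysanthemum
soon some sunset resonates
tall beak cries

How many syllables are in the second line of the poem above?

7

The second line: soon(1) + some(1) + sunset(2) + resonates(3) = 7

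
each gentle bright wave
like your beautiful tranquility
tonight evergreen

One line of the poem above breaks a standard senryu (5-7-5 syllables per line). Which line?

Line 2

Line 1: "each gentle bright wave": 1+2+1+1 = 5 ✓
Line 2: "like your beautiful tranquility": 1+1+3+4 = 9 (expected 7)
Line 3: "tonight evergreen": 2+3 = 5 ✓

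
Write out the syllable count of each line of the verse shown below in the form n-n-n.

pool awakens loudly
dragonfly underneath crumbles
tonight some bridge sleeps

Line 1: pool (1), awakens (3), loudly (2) → 6
Line 2: dragonfly (3), underneath (3), crumbles (2) → 8
Line 3: tonight (2), some (1), bridge (1), sleeps (1) → 5

6-8-5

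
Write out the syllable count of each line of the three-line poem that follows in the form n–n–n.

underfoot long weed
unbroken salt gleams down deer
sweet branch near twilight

5–7–5

Line 1: "underfoot long weed": 3+1+1 = 5
Line 2: "unbroken salt gleams down deer": 3+1+1+1+1 = 7
Line 3: "sweet branch near twilight": 1+1+1+2 = 5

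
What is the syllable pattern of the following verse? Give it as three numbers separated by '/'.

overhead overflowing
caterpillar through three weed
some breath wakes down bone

7/7/5

Line 1: overhead(3) + overflowing(4) = 7
Line 2: caterpillar(4) + through(1) + three(1) + weed(1) = 7
Line 3: some(1) + breath(1) + wakes(1) + down(1) + bone(1) = 5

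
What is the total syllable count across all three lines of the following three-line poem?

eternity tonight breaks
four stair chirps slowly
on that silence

Line 1: eternity(4) + tonight(2) + breaks(1) = 7
Line 2: four(1) + stair(1) + chirps(1) + slowly(2) = 5
Line 3: on(1) + that(1) + silence(2) = 4
Total: 7 + 5 + 4 = 16

16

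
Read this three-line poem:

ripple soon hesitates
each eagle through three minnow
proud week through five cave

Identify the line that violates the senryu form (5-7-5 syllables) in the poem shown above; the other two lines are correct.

Line 1

Line 1: ripple (2), soon (1), hesitates (3) → 6 (expected 5)
Line 2: each (1), eagle (2), through (1), three (1), minnow (2) → 7 ✓
Line 3: proud (1), week (1), through (1), five (1), cave (1) → 5 ✓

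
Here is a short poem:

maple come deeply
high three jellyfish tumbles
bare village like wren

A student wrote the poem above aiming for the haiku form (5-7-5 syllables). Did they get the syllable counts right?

Line 1: maple (2), come (1), deeply (2) → 5 ✓
Line 2: high (1), three (1), jellyfish (3), tumbles (2) → 7 ✓
Line 3: bare (1), village (2), like (1), wren (1) → 5 ✓

Yes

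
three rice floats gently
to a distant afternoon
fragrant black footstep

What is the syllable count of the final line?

The final line: fragrant (2), black (1), footstep (2) → 5

5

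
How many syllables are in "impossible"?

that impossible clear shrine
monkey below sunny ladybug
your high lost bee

4

"impossible" has 4 syllables.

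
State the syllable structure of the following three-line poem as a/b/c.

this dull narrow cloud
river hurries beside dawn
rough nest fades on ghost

5/7/5

Line 1: this (1), dull (1), narrow (2), cloud (1) → 5
Line 2: river (2), hurries (2), beside (2), dawn (1) → 7
Line 3: rough (1), nest (1), fades (1), on (1), ghost (1) → 5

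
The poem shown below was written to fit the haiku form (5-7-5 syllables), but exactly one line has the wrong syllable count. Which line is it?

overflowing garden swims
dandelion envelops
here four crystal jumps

The first line

Line 1: "overflowing garden swims": 4+2+1 = 7 (expected 5)
Line 2: "dandelion envelops": 4+3 = 7 ✓
Line 3: "here four crystal jumps": 1+1+2+1 = 5 ✓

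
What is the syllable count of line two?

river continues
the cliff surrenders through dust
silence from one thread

Line two: the(1) + cliff(1) + surrenders(3) + through(1) + dust(1) = 7

7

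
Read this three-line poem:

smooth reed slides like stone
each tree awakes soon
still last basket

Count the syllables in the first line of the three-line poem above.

The first line: "smooth reed slides like stone": 1+1+1+1+1 = 5

5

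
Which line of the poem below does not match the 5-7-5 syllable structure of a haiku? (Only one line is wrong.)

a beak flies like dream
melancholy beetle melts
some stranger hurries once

Line 1: "a beak flies like dream": 1+1+1+1+1 = 5 ✓
Line 2: "melancholy beetle melts": 4+2+1 = 7 ✓
Line 3: "some stranger hurries once": 1+2+2+1 = 6 (expected 5)

The third line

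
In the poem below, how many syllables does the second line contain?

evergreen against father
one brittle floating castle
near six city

The second line: one(1) + brittle(2) + floating(2) + castle(2) = 7

7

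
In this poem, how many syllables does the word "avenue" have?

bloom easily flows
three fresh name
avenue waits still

3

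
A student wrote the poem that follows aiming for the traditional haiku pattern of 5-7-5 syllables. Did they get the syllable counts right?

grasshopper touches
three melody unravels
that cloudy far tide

Yes

Line 1: "grasshopper touches": 3+2 = 5 ✓
Line 2: "three melody unravels": 1+3+3 = 7 ✓
Line 3: "that cloudy far tide": 1+2+1+1 = 5 ✓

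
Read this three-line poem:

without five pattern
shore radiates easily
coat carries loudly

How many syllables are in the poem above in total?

17

Line 1: without (2), five (1), pattern (2) → 5
Line 2: shore (1), radiates (3), easily (3) → 7
Line 3: coat (1), carries (2), loudly (2) → 5
Total: 5 + 7 + 5 = 17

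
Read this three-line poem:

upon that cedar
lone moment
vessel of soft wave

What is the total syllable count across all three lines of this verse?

13

Line 1: upon (2), that (1), cedar (2) → 5
Line 2: lone (1), moment (2) → 3
Line 3: vessel (2), of (1), soft (1), wave (1) → 5
Total: 5 + 3 + 5 = 13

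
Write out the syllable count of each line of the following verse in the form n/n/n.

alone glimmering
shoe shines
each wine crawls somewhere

Line 1: alone(2) + glimmering(3) = 5
Line 2: shoe(1) + shines(1) = 2
Line 3: each(1) + wine(1) + crawls(1) + somewhere(2) = 5

5/2/5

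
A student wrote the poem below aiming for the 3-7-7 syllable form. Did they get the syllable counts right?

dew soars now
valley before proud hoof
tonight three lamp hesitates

Line 1: "dew soars now": 1+1+1 = 3 ✓
Line 2: "valley before proud hoof": 2+2+1+1 = 6 (expected 7)
Line 3: "tonight three lamp hesitates": 2+1+1+3 = 7 ✓

No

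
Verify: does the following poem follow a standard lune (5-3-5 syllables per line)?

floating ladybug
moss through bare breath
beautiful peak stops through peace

Line 1: floating (2), ladybug (3) → 5 ✓
Line 2: moss (1), through (1), bare (1), breath (1) → 4 (expected 3)
Line 3: beautiful (3), peak (1), stops (1), through (1), peace (1) → 7 (expected 5)

No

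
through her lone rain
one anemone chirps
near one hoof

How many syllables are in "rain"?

1

"rain" has 1 syllable.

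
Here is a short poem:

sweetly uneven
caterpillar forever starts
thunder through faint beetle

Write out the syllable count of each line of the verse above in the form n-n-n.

Line 1: sweetly (2), uneven (3) → 5
Line 2: caterpillar (4), forever (3), starts (1) → 8
Line 3: thunder (2), through (1), faint (1), beetle (2) → 6

5-8-6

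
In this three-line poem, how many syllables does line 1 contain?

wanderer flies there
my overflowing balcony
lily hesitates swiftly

Line 1: "wanderer flies there": 3+1+1 = 5

5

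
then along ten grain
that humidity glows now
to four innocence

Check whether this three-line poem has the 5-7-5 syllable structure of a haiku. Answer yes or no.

Line 1: then (1), along (2), ten (1), grain (1) → 5 ✓
Line 2: that (1), humidity (4), glows (1), now (1) → 7 ✓
Line 3: to (1), four (1), innocence (3) → 5 ✓

Yes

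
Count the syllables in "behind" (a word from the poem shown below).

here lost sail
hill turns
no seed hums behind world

"behind" has 2 syllables.

2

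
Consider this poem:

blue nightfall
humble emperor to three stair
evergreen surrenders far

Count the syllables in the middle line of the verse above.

The middle line: humble (2), emperor (3), to (1), three (1), stair (1) → 8

8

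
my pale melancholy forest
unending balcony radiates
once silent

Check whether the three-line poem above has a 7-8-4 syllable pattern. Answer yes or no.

Line 1: "my pale melancholy forest": 1+1+4+2 = 8 (expected 7)
Line 2: "unending balcony radiates": 3+3+3 = 9 (expected 8)
Line 3: "once silent": 1+2 = 3 (expected 4)

No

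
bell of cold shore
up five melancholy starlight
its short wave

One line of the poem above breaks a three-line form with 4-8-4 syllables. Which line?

Line 1: bell (1), of (1), cold (1), shore (1) → 4 ✓
Line 2: up (1), five (1), melancholy (4), starlight (2) → 8 ✓
Line 3: its (1), short (1), wave (1) → 3 (expected 4)

The third line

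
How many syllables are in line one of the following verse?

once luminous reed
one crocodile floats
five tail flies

5

Line one: once (1), luminous (3), reed (1) → 5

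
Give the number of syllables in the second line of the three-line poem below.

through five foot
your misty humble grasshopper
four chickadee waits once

8

The second line: your(1) + misty(2) + humble(2) + grasshopper(3) = 8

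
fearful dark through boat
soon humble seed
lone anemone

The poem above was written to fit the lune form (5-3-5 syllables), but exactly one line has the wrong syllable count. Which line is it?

Line 1: fearful (2), dark (1), through (1), boat (1) → 5 ✓
Line 2: soon (1), humble (2), seed (1) → 4 (expected 3)
Line 3: lone (1), anemone (4) → 5 ✓

Line 2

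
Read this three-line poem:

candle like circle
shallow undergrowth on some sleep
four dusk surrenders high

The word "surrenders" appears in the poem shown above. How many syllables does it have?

3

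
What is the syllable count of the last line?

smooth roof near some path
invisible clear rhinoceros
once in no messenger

The last line: "once in no messenger": 1+1+1+3 = 6

6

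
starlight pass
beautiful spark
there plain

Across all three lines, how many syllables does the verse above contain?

9

Line 1: "starlight pass": 2+1 = 3
Line 2: "beautiful spark": 3+1 = 4
Line 3: "there plain": 1+1 = 2
Total: 3 + 4 + 2 = 9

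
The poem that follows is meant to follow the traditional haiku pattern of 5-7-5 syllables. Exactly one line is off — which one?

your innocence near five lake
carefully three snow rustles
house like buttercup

Line 1: your(1) + innocence(3) + near(1) + five(1) + lake(1) = 7 (expected 5)
Line 2: carefully(3) + three(1) + snow(1) + rustles(2) = 7 ✓
Line 3: house(1) + like(1) + buttercup(3) = 5 ✓

Line 1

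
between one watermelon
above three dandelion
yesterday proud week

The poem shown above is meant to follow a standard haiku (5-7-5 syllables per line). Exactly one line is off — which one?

Line 1: "between one watermelon": 2+1+4 = 7 (expected 5)
Line 2: "above three dandelion": 2+1+4 = 7 ✓
Line 3: "yesterday proud week": 3+1+1 = 5 ✓

Line 1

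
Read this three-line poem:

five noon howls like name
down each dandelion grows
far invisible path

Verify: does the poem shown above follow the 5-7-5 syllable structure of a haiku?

Line 1: "five noon howls like name": 1+1+1+1+1 = 5 ✓
Line 2: "down each dandelion grows": 1+1+4+1 = 7 ✓
Line 3: "far invisible path": 1+4+1 = 6 (expected 5)

No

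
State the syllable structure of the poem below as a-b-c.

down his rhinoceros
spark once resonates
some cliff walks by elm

Line 1: down(1) + his(1) + rhinoceros(4) = 6
Line 2: spark(1) + once(1) + resonates(3) = 5
Line 3: some(1) + cliff(1) + walks(1) + by(1) + elm(1) = 5

6-5-5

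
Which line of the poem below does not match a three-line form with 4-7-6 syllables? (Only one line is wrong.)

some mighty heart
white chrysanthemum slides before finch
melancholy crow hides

Line 1: some(1) + mighty(2) + heart(1) = 4 ✓
Line 2: white(1) + chrysanthemum(4) + slides(1) + before(2) + finch(1) = 9 (expected 7)
Line 3: melancholy(4) + crow(1) + hides(1) = 6 ✓

The second line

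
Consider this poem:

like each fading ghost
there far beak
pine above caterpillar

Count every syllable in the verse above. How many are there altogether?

Line 1: like(1) + each(1) + fading(2) + ghost(1) = 5
Line 2: there(1) + far(1) + beak(1) = 3
Line 3: pine(1) + above(2) + caterpillar(4) = 7
Total: 5 + 3 + 7 = 15

15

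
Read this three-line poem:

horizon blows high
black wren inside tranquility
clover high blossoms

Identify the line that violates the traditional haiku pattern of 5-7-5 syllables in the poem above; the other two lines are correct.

Line 2

Line 1: horizon (3), blows (1), high (1) → 5 ✓
Line 2: black (1), wren (1), inside (2), tranquility (4) → 8 (expected 7)
Line 3: clover (2), high (1), blossoms (2) → 5 ✓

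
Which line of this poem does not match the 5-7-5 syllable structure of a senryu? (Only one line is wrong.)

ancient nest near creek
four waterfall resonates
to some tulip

The third line

Line 1: ancient(2) + nest(1) + near(1) + creek(1) = 5 ✓
Line 2: four(1) + waterfall(3) + resonates(3) = 7 ✓
Line 3: to(1) + some(1) + tulip(2) = 4 (expected 5)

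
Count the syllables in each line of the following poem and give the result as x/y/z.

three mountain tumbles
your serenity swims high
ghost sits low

Line 1: three (1), mountain (2), tumbles (2) → 5
Line 2: your (1), serenity (4), swims (1), high (1) → 7
Line 3: ghost (1), sits (1), low (1) → 3

5/7/3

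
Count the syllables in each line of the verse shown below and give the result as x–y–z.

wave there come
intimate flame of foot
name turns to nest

3–6–4

Line 1: "wave there come": 1+1+1 = 3
Line 2: "intimate flame of foot": 3+1+1+1 = 6
Line 3: "name turns to nest": 1+1+1+1 = 4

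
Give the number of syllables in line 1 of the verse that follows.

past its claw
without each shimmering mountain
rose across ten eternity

Line 1: past (1), its (1), claw (1) → 3

3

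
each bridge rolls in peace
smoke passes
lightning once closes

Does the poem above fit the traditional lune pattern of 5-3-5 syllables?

Line 1: each(1) + bridge(1) + rolls(1) + in(1) + peace(1) = 5 ✓
Line 2: smoke(1) + passes(2) = 3 ✓
Line 3: lightning(2) + once(1) + closes(2) = 5 ✓

Yes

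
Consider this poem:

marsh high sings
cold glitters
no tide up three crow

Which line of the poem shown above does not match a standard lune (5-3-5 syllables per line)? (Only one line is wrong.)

Line 1

Line 1: marsh (1), high (1), sings (1) → 3 (expected 5)
Line 2: cold (1), glitters (2) → 3 ✓
Line 3: no (1), tide (1), up (1), three (1), crow (1) → 5 ✓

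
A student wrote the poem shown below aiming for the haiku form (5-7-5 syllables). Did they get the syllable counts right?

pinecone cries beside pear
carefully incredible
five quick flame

No

Line 1: pinecone(2) + cries(1) + beside(2) + pear(1) = 6 (expected 5)
Line 2: carefully(3) + incredible(4) = 7 ✓
Line 3: five(1) + quick(1) + flame(1) = 3 (expected 5)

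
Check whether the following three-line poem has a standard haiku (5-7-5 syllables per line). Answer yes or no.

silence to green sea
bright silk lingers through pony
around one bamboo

Line 1: silence(2) + to(1) + green(1) + sea(1) = 5 ✓
Line 2: bright(1) + silk(1) + lingers(2) + through(1) + pony(2) = 7 ✓
Line 3: around(2) + one(1) + bamboo(2) = 5 ✓

Yes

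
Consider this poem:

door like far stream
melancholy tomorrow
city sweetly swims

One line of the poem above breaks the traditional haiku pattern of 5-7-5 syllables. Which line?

Line 1: "door like far stream": 1+1+1+1 = 4 (expected 5)
Line 2: "melancholy tomorrow": 4+3 = 7 ✓
Line 3: "city sweetly swims": 2+2+1 = 5 ✓

Line 1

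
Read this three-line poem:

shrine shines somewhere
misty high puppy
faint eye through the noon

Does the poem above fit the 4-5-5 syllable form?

Yes

Line 1: shrine(1) + shines(1) + somewhere(2) = 4 ✓
Line 2: misty(2) + high(1) + puppy(2) = 5 ✓
Line 3: faint(1) + eye(1) + through(1) + the(1) + noon(1) = 5 ✓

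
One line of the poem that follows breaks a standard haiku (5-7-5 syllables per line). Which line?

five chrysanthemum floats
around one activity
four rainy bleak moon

Line 1

Line 1: five (1), chrysanthemum (4), floats (1) → 6 (expected 5)
Line 2: around (2), one (1), activity (4) → 7 ✓
Line 3: four (1), rainy (2), bleak (1), moon (1) → 5 ✓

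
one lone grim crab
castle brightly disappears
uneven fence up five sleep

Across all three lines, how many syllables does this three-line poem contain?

Line 1: "one lone grim crab": 1+1+1+1 = 4
Line 2: "castle brightly disappears": 2+2+3 = 7
Line 3: "uneven fence up five sleep": 3+1+1+1+1 = 7
Total: 4 + 7 + 7 = 18

18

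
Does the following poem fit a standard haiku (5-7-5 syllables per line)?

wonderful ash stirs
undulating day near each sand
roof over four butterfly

No

Line 1: wonderful(3) + ash(1) + stirs(1) = 5 ✓
Line 2: undulating(4) + day(1) + near(1) + each(1) + sand(1) = 8 (expected 7)
Line 3: roof(1) + over(2) + four(1) + butterfly(3) = 7 (expected 5)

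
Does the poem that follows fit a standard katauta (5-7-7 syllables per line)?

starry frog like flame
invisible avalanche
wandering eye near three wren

Line 1: "starry frog like flame": 2+1+1+1 = 5 ✓
Line 2: "invisible avalanche": 4+3 = 7 ✓
Line 3: "wandering eye near three wren": 3+1+1+1+1 = 7 ✓

Yes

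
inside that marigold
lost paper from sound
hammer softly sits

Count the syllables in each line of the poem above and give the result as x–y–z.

Line 1: inside(2) + that(1) + marigold(3) = 6
Line 2: lost(1) + paper(2) + from(1) + sound(1) = 5
Line 3: hammer(2) + softly(2) + sits(1) = 5

6–5–5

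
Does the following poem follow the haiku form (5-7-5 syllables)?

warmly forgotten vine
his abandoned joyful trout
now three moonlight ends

Line 1: warmly(2) + forgotten(3) + vine(1) = 6 (expected 5)
Line 2: his(1) + abandoned(3) + joyful(2) + trout(1) = 7 ✓
Line 3: now(1) + three(1) + moonlight(2) + ends(1) = 5 ✓

No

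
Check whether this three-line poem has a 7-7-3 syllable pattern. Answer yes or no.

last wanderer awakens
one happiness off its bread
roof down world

Yes

Line 1: "last wanderer awakens": 1+3+3 = 7 ✓
Line 2: "one happiness off its bread": 1+3+1+1+1 = 7 ✓
Line 3: "roof down world": 1+1+1 = 3 ✓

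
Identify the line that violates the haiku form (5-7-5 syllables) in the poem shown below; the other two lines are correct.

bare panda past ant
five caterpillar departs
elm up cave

Line 3

Line 1: bare(1) + panda(2) + past(1) + ant(1) = 5 ✓
Line 2: five(1) + caterpillar(4) + departs(2) = 7 ✓
Line 3: elm(1) + up(1) + cave(1) = 3 (expected 5)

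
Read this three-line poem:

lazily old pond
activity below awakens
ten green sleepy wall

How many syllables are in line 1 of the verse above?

5

Line 1: lazily (3), old (1), pond (1) → 5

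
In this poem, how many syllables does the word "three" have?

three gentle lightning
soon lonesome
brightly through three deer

1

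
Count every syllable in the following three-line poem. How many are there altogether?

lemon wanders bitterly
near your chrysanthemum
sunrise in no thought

Line 1: lemon(2) + wanders(2) + bitterly(3) = 7
Line 2: near(1) + your(1) + chrysanthemum(4) = 6
Line 3: sunrise(2) + in(1) + no(1) + thought(1) = 5
Total: 7 + 6 + 5 = 18

18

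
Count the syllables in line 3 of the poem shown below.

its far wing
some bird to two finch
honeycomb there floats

5

Line 3: honeycomb (3), there (1), floats (1) → 5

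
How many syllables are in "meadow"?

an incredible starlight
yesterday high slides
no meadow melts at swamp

2

"meadow" has 2 syllables.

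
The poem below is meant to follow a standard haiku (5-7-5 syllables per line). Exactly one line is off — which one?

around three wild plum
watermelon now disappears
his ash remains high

Line 2

Line 1: "around three wild plum": 2+1+1+1 = 5 ✓
Line 2: "watermelon now disappears": 4+1+3 = 8 (expected 7)
Line 3: "his ash remains high": 1+1+2+1 = 5 ✓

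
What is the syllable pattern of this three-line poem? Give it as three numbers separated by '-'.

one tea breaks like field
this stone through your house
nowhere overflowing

5-5-6

Line 1: "one tea breaks like field": 1+1+1+1+1 = 5
Line 2: "this stone through your house": 1+1+1+1+1 = 5
Line 3: "nowhere overflowing": 2+4 = 6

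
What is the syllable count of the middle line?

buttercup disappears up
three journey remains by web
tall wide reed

7

The middle line: three(1) + journey(2) + remains(2) + by(1) + web(1) = 7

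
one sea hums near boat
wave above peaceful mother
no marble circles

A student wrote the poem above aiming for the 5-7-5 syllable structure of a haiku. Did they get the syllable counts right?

Yes

Line 1: one(1) + sea(1) + hums(1) + near(1) + boat(1) = 5 ✓
Line 2: wave(1) + above(2) + peaceful(2) + mother(2) = 7 ✓
Line 3: no(1) + marble(2) + circles(2) = 5 ✓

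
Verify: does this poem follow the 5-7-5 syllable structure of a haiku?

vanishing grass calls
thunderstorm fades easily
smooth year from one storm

Line 1: "vanishing grass calls": 3+1+1 = 5 ✓
Line 2: "thunderstorm fades easily": 3+1+3 = 7 ✓
Line 3: "smooth year from one storm": 1+1+1+1+1 = 5 ✓

Yes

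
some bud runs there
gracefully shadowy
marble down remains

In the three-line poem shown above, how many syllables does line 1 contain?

4

Line 1: some(1) + bud(1) + runs(1) + there(1) = 4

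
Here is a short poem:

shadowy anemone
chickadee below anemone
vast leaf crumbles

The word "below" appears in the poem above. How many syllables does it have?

2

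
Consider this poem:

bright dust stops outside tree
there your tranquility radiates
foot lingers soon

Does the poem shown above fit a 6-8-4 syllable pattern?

Line 1: bright (1), dust (1), stops (1), outside (2), tree (1) → 6 ✓
Line 2: there (1), your (1), tranquility (4), radiates (3) → 9 (expected 8)
Line 3: foot (1), lingers (2), soon (1) → 4 ✓

No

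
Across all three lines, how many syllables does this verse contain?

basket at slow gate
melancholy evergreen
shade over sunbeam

17

Line 1: basket (2), at (1), slow (1), gate (1) → 5
Line 2: melancholy (4), evergreen (3) → 7
Line 3: shade (1), over (2), sunbeam (2) → 5
Total: 5 + 7 + 5 = 17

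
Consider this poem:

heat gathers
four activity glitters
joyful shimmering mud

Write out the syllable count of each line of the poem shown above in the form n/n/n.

3/7/6

Line 1: "heat gathers": 1+2 = 3
Line 2: "four activity glitters": 1+4+2 = 7
Line 3: "joyful shimmering mud": 2+3+1 = 6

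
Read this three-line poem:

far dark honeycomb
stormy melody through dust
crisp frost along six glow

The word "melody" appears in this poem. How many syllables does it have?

"melody" has 3 syllables.

3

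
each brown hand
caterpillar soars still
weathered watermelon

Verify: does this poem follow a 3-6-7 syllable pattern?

No

Line 1: each(1) + brown(1) + hand(1) = 3 ✓
Line 2: caterpillar(4) + soars(1) + still(1) = 6 ✓
Line 3: weathered(2) + watermelon(4) = 6 (expected 7)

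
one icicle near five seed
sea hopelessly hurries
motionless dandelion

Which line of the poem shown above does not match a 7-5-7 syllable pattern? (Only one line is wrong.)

Line 1: one(1) + icicle(3) + near(1) + five(1) + seed(1) = 7 ✓
Line 2: sea(1) + hopelessly(3) + hurries(2) = 6 (expected 5)
Line 3: motionless(3) + dandelion(4) = 7 ✓

The second line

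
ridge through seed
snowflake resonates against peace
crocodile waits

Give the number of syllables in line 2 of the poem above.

8

Line 2: "snowflake resonates against peace": 2+3+2+1 = 8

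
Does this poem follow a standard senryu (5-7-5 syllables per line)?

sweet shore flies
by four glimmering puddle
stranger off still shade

Line 1: sweet (1), shore (1), flies (1) → 3 (expected 5)
Line 2: by (1), four (1), glimmering (3), puddle (2) → 7 ✓
Line 3: stranger (2), off (1), still (1), shade (1) → 5 ✓

No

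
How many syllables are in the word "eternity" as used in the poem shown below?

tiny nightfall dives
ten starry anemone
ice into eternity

4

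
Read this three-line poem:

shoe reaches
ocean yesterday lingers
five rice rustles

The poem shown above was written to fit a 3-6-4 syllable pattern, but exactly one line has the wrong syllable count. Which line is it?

The second line

Line 1: shoe (1), reaches (2) → 3 ✓
Line 2: ocean (2), yesterday (3), lingers (2) → 7 (expected 6)
Line 3: five (1), rice (1), rustles (2) → 4 ✓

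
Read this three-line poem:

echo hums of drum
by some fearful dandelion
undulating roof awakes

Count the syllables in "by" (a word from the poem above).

1

"by" has 1 syllable.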